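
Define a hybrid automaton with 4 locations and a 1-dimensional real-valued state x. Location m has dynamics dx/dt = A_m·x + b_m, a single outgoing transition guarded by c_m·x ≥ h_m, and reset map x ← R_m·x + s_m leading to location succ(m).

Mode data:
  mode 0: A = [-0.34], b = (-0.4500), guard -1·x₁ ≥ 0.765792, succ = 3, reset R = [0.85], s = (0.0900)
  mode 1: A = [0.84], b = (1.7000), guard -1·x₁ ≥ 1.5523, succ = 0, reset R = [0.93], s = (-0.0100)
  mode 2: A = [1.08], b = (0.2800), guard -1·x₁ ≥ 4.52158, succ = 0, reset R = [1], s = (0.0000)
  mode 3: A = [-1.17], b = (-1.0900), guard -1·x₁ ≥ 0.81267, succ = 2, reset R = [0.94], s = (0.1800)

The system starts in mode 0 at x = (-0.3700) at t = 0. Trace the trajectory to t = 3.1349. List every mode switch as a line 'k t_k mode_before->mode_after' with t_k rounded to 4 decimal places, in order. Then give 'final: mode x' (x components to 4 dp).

Mode 0: guard c·x = 0.7658 hit at Δt = 1.5773 (t = 1.5773), x⁻ = (-0.7658) → reset → x⁺ = (-0.5609), jump to mode 3
Mode 3: guard c·x = 0.8127 hit at Δt = 0.9715 (t = 2.5488), x⁻ = (-0.8127) → reset → x⁺ = (-0.5839), jump to mode 2
Mode 2: flow for 0.5861 to horizon, guard not reached → x = (-0.8706)

1 1.5773 0->3
2 2.5488 3->2
final: 2 -0.8706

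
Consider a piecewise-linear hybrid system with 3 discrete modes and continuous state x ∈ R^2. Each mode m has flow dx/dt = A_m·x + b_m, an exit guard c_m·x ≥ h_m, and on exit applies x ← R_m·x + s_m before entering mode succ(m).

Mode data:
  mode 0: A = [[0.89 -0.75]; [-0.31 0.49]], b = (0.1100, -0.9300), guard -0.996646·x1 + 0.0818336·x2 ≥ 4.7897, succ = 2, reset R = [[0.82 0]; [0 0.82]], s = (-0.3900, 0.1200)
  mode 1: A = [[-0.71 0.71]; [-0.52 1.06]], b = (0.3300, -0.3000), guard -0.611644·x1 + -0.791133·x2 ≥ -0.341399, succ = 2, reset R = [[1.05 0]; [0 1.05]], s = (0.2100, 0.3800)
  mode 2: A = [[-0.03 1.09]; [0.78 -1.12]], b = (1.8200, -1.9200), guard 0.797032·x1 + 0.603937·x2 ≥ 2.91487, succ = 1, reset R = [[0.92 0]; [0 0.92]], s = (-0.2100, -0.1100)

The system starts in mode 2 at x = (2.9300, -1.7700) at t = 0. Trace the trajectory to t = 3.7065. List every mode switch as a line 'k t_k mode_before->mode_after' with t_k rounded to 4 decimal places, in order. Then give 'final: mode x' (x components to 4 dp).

1 1.0597 2->1
2 1.4923 1->2
3 2.4135 2->1
4 2.8761 1->2
final: 2 3.4886 -0.1437

Mode 2: guard c·x = 2.9149 hit at Δt = 1.0597 (t = 1.0597), x⁻ = (3.7650, -0.1423) → reset → x⁺ = (3.2538, -0.2409), jump to mode 1
Mode 1: guard c·x = -0.3414 hit at Δt = 0.4326 (t = 1.4923), x⁻ = (2.3048, -1.3504) → reset → x⁺ = (2.6300, -1.0379), jump to mode 2
Mode 2: guard c·x = 2.9149 hit at Δt = 0.9212 (t = 2.4135), x⁻ = (3.6950, -0.0499) → reset → x⁺ = (3.1894, -0.1559), jump to mode 1
Mode 1: guard c·x = -0.3414 hit at Δt = 0.4626 (t = 2.8761), x⁻ = (2.2235, -1.2875) → reset → x⁺ = (2.5447, -0.9719), jump to mode 2
Mode 2: flow for 0.8304 to horizon, guard not reached → x = (3.4886, -0.1437)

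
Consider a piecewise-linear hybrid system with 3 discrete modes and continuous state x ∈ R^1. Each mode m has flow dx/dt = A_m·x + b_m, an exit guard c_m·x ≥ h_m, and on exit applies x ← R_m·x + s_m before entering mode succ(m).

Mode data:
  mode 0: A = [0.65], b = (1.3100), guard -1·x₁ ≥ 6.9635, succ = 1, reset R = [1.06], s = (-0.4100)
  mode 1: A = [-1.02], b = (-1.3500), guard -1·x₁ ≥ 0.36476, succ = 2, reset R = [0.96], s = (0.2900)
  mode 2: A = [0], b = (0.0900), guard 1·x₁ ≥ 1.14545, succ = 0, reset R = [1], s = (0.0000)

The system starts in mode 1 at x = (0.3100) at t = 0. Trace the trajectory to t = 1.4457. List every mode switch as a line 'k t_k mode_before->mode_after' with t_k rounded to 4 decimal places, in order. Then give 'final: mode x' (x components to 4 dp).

1 0.5224 1->2
final: 2 0.0229

Mode 1: guard c·x = 0.3648 hit at Δt = 0.5224 (t = 0.5224), x⁻ = (-0.3648) → reset → x⁺ = (-0.0602), jump to mode 2
Mode 2: flow for 0.9233 to horizon, guard not reached → x = (0.0229)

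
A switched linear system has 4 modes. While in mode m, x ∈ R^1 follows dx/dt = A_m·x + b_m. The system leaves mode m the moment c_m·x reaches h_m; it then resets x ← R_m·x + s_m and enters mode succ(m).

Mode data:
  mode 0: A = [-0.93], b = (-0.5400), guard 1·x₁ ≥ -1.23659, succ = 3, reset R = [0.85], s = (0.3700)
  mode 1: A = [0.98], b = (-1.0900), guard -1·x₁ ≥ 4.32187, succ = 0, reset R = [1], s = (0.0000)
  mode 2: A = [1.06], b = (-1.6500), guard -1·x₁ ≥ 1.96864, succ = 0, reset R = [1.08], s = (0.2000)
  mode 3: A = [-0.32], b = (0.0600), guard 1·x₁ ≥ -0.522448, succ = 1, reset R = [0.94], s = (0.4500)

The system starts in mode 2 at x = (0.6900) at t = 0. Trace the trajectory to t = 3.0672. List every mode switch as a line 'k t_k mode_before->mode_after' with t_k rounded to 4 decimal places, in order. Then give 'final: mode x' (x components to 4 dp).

1 1.3237 2->0
2 2.0962 0->3
3 2.7265 3->1
final: 1 -0.4983

Mode 2: guard c·x = 1.9686 hit at Δt = 1.3237 (t = 1.3237), x⁻ = (-1.9686) → reset → x⁺ = (-1.9261), jump to mode 0
Mode 0: guard c·x = -1.2366 hit at Δt = 0.7725 (t = 2.0962), x⁻ = (-1.2366) → reset → x⁺ = (-0.6811), jump to mode 3
Mode 3: guard c·x = -0.5224 hit at Δt = 0.6303 (t = 2.7265), x⁻ = (-0.5224) → reset → x⁺ = (-0.0411), jump to mode 1
Mode 1: flow for 0.3407 to horizon, guard not reached → x = (-0.4983)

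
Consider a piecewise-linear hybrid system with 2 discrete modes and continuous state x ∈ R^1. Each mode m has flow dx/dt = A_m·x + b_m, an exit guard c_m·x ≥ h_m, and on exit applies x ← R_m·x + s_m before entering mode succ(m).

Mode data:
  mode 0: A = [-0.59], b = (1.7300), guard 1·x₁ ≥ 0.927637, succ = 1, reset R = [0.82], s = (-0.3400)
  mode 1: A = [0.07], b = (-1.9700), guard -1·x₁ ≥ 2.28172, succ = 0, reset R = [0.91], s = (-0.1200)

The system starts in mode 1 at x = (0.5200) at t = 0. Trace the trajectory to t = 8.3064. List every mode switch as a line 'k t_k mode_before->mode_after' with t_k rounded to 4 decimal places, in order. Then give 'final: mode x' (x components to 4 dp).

1 1.3801 1->0
2 2.9723 0->1
3 4.3011 1->0
4 5.8933 0->1
5 7.2221 1->0
final: 0 0.2272

Mode 1: guard c·x = 2.2817 hit at Δt = 1.3801 (t = 1.3801), x⁻ = (-2.2817) → reset → x⁺ = (-2.1964), jump to mode 0
Mode 0: guard c·x = 0.9276 hit at Δt = 1.5922 (t = 2.9723), x⁻ = (0.9276) → reset → x⁺ = (0.4207), jump to mode 1
Mode 1: guard c·x = 2.2817 hit at Δt = 1.3288 (t = 4.3011), x⁻ = (-2.2817) → reset → x⁺ = (-2.1964), jump to mode 0
Mode 0: guard c·x = 0.9276 hit at Δt = 1.5922 (t = 5.8933), x⁻ = (0.9276) → reset → x⁺ = (0.4207), jump to mode 1
Mode 1: guard c·x = 2.2817 hit at Δt = 1.3288 (t = 7.2221), x⁻ = (-2.2817) → reset → x⁺ = (-2.1964), jump to mode 0
Mode 0: flow for 1.0843 to horizon, guard not reached → x = (0.2272)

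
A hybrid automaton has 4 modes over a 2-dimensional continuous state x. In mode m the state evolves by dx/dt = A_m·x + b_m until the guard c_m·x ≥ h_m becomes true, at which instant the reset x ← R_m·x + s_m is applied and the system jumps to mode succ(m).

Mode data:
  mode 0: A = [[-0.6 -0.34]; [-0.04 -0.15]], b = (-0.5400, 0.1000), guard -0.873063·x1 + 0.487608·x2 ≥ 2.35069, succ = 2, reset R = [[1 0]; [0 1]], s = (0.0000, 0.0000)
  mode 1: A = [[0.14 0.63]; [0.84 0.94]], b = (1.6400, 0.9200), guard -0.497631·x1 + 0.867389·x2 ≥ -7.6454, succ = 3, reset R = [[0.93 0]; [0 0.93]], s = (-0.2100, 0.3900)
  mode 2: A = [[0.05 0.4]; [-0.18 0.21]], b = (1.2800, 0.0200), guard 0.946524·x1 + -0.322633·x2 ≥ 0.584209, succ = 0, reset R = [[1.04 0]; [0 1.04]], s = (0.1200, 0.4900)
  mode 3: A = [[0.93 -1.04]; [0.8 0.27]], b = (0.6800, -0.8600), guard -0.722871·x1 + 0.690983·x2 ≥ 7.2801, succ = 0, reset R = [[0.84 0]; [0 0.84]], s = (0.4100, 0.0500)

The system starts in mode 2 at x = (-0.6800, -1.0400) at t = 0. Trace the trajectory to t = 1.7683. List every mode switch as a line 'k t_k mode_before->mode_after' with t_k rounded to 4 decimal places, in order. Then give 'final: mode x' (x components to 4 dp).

1 1.0702 2->0
final: 0 0.0451 -0.6428

Mode 2: guard c·x = 0.5842 hit at Δt = 1.0702 (t = 1.0702), x⁻ = (0.2003, -1.2233) → reset → x⁺ = (0.3283, -0.7822), jump to mode 0
Mode 0: flow for 0.6981 to horizon, guard not reached → x = (0.0451, -0.6428)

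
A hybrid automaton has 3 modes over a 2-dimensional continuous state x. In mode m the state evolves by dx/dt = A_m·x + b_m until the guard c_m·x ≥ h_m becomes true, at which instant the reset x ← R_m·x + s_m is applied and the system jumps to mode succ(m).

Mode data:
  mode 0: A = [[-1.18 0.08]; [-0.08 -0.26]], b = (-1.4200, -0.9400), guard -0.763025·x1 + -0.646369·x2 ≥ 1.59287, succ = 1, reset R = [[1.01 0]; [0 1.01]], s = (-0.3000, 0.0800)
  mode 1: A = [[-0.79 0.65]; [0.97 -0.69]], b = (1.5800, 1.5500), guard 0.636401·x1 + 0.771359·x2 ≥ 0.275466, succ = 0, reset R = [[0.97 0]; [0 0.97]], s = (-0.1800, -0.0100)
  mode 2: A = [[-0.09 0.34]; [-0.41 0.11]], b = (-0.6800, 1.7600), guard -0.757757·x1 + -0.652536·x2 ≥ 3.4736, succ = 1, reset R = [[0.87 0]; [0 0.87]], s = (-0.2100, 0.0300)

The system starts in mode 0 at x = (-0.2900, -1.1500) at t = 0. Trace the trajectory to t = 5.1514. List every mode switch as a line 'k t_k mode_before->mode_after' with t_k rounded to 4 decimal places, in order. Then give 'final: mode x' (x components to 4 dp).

1 0.6341 0->1
2 1.5964 1->0
3 3.3595 0->1
4 4.3119 1->0
final: 0 -0.7591 -0.5467

Mode 0: guard c·x = 1.5929 hit at Δt = 0.6341 (t = 0.6341), x⁻ = (-0.8195, -1.4970) → reset → x⁺ = (-1.1277, -1.4320), jump to mode 1
Mode 1: guard c·x = 0.2755 hit at Δt = 0.9623 (t = 1.5964), x⁻ = (0.2837, 0.1230) → reset → x⁺ = (0.0952, 0.1093), jump to mode 0
Mode 0: guard c·x = 1.5929 hit at Δt = 1.7631 (t = 3.3595), x⁻ = (-1.0887, -1.1792) → reset → x⁺ = (-1.3996, -1.1110), jump to mode 1
Mode 1: guard c·x = 0.2755 hit at Δt = 0.9524 (t = 4.3119), x⁻ = (0.2096, 0.1842) → reset → x⁺ = (0.0233, 0.1687), jump to mode 0
Mode 0: flow for 0.8395 to horizon, guard not reached → x = (-0.7591, -0.5467)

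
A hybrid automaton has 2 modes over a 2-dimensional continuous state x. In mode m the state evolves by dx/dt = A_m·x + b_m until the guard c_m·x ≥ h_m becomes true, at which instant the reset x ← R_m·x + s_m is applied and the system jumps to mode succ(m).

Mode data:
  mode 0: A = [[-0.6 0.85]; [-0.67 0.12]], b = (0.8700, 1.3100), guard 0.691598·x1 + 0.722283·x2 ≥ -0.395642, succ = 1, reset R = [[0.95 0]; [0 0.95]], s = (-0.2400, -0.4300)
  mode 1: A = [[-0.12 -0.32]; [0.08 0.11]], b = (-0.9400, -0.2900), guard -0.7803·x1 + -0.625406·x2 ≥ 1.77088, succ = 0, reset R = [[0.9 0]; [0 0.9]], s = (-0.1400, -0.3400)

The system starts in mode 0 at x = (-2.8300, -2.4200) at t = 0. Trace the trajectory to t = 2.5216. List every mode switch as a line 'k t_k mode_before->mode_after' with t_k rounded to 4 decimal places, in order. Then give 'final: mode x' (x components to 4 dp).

Mode 0: guard c·x = -0.3956 hit at Δt = 1.1339 (t = 1.1339), x⁻ = (-1.1882, 0.5900) → reset → x⁺ = (-1.3688, 0.1305), jump to mode 1
Mode 1: guard c·x = 1.7709 hit at Δt = 0.9480 (t = 2.0819), x⁻ = (-2.0433, -0.2822) → reset → x⁺ = (-1.9790, -0.5940), jump to mode 0
Mode 0: flow for 0.4397 to horizon, guard not reached → x = (-1.1949, 0.4511)

1 1.1339 0->1
2 2.0819 1->0
final: 0 -1.1949 0.4511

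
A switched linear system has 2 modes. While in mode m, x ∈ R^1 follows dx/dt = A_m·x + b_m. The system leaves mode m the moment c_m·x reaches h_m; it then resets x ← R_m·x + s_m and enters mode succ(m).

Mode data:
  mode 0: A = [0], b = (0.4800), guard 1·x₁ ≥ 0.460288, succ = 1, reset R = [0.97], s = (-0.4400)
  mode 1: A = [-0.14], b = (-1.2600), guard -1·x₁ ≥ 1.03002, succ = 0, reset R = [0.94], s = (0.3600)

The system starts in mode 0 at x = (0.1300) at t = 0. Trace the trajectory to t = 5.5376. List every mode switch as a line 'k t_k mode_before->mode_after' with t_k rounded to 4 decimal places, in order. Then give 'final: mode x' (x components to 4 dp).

Mode 0: guard c·x = 0.4603 hit at Δt = 0.6881 (t = 0.6881), x⁻ = (0.4603) → reset → x⁺ = (0.0065), jump to mode 1
Mode 1: guard c·x = 1.0300 hit at Δt = 0.8733 (t = 1.5614), x⁻ = (-1.0300) → reset → x⁺ = (-0.6082), jump to mode 0
Mode 0: guard c·x = 0.4603 hit at Δt = 2.2261 (t = 3.7875), x⁻ = (0.4603) → reset → x⁺ = (0.0065), jump to mode 1
Mode 1: guard c·x = 1.0300 hit at Δt = 0.8733 (t = 4.6608), x⁻ = (-1.0300) → reset → x⁺ = (-0.6082), jump to mode 0
Mode 0: flow for 0.8768 to horizon, guard not reached → x = (-0.1873)

1 0.6881 0->1
2 1.5614 1->0
3 3.7875 0->1
4 4.6608 1->0
final: 0 -0.1873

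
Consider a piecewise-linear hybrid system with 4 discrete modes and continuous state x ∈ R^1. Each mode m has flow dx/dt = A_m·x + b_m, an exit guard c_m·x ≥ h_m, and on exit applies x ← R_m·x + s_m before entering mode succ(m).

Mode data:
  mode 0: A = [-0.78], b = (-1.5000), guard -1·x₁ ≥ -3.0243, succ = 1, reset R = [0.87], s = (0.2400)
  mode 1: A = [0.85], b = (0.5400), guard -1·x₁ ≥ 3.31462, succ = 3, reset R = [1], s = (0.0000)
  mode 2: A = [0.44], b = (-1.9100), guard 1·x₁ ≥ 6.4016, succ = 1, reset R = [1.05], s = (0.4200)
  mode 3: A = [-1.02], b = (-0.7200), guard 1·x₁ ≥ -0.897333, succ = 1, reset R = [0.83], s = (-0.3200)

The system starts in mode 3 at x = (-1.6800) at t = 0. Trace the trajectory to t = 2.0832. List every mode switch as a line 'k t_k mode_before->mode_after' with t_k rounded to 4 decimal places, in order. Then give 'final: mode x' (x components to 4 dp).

1 1.5950 3->1
final: 1 -1.2857

Mode 3: guard c·x = -0.8973 hit at Δt = 1.5950 (t = 1.5950), x⁻ = (-0.8973) → reset → x⁺ = (-1.0648), jump to mode 1
Mode 1: flow for 0.4882 to horizon, guard not reached → x = (-1.2857)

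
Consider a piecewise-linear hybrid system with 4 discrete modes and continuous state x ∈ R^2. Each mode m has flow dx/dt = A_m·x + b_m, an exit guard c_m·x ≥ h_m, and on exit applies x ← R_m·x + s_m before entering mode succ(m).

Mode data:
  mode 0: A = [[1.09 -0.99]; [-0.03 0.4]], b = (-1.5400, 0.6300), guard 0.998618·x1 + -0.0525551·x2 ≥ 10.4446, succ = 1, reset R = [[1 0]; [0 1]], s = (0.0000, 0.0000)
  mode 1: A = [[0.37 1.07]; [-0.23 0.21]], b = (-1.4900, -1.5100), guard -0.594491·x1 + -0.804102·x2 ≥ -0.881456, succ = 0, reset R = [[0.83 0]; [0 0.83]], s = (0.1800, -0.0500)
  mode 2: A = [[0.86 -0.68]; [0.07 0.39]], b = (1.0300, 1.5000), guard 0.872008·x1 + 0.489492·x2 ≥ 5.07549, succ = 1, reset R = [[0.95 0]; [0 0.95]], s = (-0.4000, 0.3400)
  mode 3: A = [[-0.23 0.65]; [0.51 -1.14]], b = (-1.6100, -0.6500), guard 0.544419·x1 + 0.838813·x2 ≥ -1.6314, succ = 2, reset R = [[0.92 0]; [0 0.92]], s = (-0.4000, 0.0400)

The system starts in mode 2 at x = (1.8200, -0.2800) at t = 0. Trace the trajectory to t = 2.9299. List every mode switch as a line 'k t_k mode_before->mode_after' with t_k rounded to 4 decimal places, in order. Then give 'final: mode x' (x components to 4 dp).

1 0.9064 2->1
2 2.4109 1->0
final: 0 7.4070 -2.1605

Mode 2: guard c·x = 5.0755 hit at Δt = 0.9064 (t = 0.9064), x⁻ = (4.9922, 1.4756) → reset → x⁺ = (4.3426, 1.7418), jump to mode 1
Mode 1: guard c·x = -0.8815 hit at Δt = 1.5045 (t = 2.4109), x⁻ = (4.6175, -2.3176) → reset → x⁺ = (4.0125, -1.9736), jump to mode 0
Mode 0: flow for 0.5190 to horizon, guard not reached → x = (7.4070, -2.1605)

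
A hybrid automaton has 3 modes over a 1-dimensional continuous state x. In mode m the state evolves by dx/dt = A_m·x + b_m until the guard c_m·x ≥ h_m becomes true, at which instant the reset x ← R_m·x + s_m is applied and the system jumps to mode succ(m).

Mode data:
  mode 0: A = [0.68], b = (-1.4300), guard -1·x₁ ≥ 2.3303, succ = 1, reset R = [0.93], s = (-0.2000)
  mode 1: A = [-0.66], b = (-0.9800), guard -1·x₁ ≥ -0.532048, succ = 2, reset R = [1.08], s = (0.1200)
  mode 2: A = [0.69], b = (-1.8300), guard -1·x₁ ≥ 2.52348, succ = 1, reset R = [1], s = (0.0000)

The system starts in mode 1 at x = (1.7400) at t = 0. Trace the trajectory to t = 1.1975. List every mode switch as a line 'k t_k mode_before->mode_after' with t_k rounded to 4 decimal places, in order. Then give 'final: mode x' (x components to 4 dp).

1 0.7111 1->2
final: 2 -0.0861

Mode 1: guard c·x = -0.5320 hit at Δt = 0.7111 (t = 0.7111), x⁻ = (0.5320) → reset → x⁺ = (0.6946), jump to mode 2
Mode 2: flow for 0.4864 to horizon, guard not reached → x = (-0.0861)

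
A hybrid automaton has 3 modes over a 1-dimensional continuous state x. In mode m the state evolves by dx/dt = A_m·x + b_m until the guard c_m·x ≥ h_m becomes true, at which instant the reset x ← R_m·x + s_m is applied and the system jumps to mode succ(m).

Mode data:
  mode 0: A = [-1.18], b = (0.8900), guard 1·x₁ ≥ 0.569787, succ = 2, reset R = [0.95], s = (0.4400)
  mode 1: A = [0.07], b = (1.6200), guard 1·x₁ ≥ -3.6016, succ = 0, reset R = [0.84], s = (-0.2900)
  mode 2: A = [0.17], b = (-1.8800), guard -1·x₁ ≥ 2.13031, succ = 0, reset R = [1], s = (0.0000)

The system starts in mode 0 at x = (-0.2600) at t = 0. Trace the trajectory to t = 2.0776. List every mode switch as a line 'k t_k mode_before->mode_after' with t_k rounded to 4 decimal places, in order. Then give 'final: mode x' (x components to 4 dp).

1 1.4445 0->2
final: 2 -0.1638

Mode 0: guard c·x = 0.5698 hit at Δt = 1.4445 (t = 1.4445), x⁻ = (0.5698) → reset → x⁺ = (0.9813), jump to mode 2
Mode 2: flow for 0.6331 to horizon, guard not reached → x = (-0.1638)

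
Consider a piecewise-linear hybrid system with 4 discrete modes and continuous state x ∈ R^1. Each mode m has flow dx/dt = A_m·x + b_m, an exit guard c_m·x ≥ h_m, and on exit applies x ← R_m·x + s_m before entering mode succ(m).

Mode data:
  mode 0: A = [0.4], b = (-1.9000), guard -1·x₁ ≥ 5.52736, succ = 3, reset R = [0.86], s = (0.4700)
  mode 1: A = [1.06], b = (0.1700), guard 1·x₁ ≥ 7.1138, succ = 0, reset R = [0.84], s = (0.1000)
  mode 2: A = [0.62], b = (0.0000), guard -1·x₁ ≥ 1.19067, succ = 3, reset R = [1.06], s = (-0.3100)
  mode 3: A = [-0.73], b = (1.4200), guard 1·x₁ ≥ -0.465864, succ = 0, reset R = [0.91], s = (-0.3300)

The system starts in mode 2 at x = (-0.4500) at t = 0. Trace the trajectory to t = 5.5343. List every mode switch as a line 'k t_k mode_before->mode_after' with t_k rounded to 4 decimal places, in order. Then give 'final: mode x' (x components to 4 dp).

Mode 2: guard c·x = 1.1907 hit at Δt = 1.5694 (t = 1.5694), x⁻ = (-1.1907) → reset → x⁺ = (-1.5721), jump to mode 3
Mode 3: guard c·x = -0.4659 hit at Δt = 0.5173 (t = 2.0867), x⁻ = (-0.4659) → reset → x⁺ = (-0.7539), jump to mode 0
Mode 0: guard c·x = 5.5274 hit at Δt = 1.5612 (t = 3.6479), x⁻ = (-5.5274) → reset → x⁺ = (-4.2835), jump to mode 3
Mode 3: guard c·x = -0.4659 hit at Δt = 1.3001 (t = 4.9480), x⁻ = (-0.4659) → reset → x⁺ = (-0.7539), jump to mode 0
Mode 0: flow for 0.5863 to horizon, guard not reached → x = (-2.2085)

1 1.5694 2->3
2 2.0867 3->0
3 3.6479 0->3
4 4.9480 3->0
final: 0 -2.2085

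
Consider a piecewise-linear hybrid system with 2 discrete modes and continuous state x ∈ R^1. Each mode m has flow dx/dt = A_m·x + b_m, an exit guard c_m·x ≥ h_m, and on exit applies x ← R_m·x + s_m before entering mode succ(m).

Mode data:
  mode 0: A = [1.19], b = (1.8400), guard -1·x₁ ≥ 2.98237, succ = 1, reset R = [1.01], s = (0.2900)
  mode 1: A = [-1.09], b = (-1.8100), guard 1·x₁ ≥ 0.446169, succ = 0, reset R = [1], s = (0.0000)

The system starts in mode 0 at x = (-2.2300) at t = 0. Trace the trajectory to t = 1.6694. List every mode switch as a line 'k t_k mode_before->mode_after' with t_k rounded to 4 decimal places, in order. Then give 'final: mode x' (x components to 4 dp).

Mode 0: guard c·x = 2.9824 hit at Δt = 0.6236 (t = 0.6236), x⁻ = (-2.9824) → reset → x⁺ = (-2.7222), jump to mode 1
Mode 1: flow for 1.0458 to horizon, guard not reached → x = (-2.0001)

1 0.6236 0->1
final: 1 -2.0001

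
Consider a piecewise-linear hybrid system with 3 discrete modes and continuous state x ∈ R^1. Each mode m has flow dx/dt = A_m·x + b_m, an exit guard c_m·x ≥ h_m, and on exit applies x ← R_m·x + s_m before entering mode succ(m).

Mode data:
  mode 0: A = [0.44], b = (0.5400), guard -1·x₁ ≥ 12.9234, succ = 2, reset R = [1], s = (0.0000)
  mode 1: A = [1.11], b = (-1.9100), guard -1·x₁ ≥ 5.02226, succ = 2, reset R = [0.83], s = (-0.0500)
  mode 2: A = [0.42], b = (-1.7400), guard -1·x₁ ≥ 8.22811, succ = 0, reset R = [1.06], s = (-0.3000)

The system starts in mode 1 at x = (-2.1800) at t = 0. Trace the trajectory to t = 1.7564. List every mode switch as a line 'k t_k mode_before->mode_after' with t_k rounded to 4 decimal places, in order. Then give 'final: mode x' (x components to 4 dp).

Mode 1: guard c·x = 5.0223 hit at Δt = 0.4931 (t = 0.4931), x⁻ = (-5.0223) → reset → x⁺ = (-4.2185), jump to mode 2
Mode 2: guard c·x = 8.2281 hit at Δt = 0.9327 (t = 1.4258), x⁻ = (-8.2281) → reset → x⁺ = (-9.0218), jump to mode 0
Mode 0: flow for 0.3306 to horizon, guard not reached → x = (-10.2422)

1 0.4931 1->2
2 1.4258 2->0
final: 0 -10.2422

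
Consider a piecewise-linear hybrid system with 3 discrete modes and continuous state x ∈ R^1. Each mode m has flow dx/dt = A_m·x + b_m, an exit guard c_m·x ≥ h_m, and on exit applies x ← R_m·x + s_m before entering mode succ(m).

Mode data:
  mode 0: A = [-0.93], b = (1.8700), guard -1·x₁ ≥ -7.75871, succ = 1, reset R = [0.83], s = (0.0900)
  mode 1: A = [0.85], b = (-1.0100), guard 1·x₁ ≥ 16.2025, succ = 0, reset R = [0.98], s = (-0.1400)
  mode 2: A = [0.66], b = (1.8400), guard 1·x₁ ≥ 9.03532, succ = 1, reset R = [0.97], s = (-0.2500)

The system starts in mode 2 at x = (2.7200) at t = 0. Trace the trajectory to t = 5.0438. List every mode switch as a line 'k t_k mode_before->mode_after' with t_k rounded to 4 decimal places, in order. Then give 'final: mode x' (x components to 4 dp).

1 1.1574 2->1
2 2.0016 1->0
3 2.9377 0->1
4 4.1536 1->0
final: 0 8.0092

Mode 2: guard c·x = 9.0353 hit at Δt = 1.1574 (t = 1.1574), x⁻ = (9.0353) → reset → x⁺ = (8.5143), jump to mode 1
Mode 1: guard c·x = 16.2025 hit at Δt = 0.8442 (t = 2.0016), x⁻ = (16.2025) → reset → x⁺ = (15.7385), jump to mode 0
Mode 0: guard c·x = -7.7587 hit at Δt = 0.9361 (t = 2.9377), x⁻ = (7.7587) → reset → x⁺ = (6.5297), jump to mode 1
Mode 1: guard c·x = 16.2025 hit at Δt = 1.2159 (t = 4.1536), x⁻ = (16.2025) → reset → x⁺ = (15.7384), jump to mode 0
Mode 0: flow for 0.8902 to horizon, guard not reached → x = (8.0092)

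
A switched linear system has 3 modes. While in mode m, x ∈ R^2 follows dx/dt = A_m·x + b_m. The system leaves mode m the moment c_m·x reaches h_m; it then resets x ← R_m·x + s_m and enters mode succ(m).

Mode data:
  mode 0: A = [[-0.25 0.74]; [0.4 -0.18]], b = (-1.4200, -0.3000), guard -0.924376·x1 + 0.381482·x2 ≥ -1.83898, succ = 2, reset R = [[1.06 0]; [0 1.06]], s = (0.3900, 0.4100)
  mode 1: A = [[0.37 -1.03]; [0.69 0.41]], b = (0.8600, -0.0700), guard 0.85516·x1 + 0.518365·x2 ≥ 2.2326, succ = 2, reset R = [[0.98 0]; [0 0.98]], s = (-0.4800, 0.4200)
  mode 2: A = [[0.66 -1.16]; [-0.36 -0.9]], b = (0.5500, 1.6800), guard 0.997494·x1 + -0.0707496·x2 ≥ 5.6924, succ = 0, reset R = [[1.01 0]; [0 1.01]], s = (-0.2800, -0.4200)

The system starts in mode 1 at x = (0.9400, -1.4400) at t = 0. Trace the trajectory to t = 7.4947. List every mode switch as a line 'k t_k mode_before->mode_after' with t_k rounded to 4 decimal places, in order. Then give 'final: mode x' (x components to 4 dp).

1 0.7527 1->2
2 1.6912 2->0
3 3.2257 0->2
4 4.6532 2->0
5 6.5655 0->2
final: 2 4.0460 1.3653

Mode 1: guard c·x = 2.2326 hit at Δt = 0.7527 (t = 0.7527), x⁻ = (3.1142, -0.8305) → reset → x⁺ = (2.5719, -0.3939), jump to mode 2
Mode 2: guard c·x = 5.6924 hit at Δt = 0.9385 (t = 1.6912), x⁻ = (5.7019, -0.0680) → reset → x⁺ = (5.4789, -0.4886), jump to mode 0
Mode 0: guard c·x = -1.8390 hit at Δt = 1.5345 (t = 3.2257), x⁻ = (2.4814, 1.1921) → reset → x⁺ = (3.0203, 1.6736), jump to mode 2
Mode 2: guard c·x = 5.6924 hit at Δt = 1.4275 (t = 4.6532), x⁻ = (5.7468, 0.5653) → reset → x⁺ = (5.5243, 0.1510), jump to mode 0
Mode 0: guard c·x = -1.8390 hit at Δt = 1.9123 (t = 6.5655), x⁻ = (2.8452, 2.0737) → reset → x⁺ = (3.4059, 2.6081), jump to mode 2
Mode 2: flow for 0.9292 to horizon, guard not reached → x = (4.0460, 1.3653)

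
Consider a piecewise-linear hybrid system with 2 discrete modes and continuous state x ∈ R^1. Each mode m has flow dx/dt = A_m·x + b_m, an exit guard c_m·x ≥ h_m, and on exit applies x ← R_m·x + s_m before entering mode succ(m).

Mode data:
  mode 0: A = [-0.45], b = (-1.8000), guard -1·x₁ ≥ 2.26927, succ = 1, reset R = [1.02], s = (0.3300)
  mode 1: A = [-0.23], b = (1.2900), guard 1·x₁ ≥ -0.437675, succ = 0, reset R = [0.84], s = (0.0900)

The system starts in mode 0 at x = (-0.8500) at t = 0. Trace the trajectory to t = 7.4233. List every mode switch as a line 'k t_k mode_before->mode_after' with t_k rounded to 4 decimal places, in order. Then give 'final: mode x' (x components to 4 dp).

1 1.3308 0->1
2 2.3213 1->0
3 4.0231 0->1
4 5.0136 1->0
5 6.7154 0->1
final: 1 -0.8437

Mode 0: guard c·x = 2.2693 hit at Δt = 1.3308 (t = 1.3308), x⁻ = (-2.2693) → reset → x⁺ = (-1.9847), jump to mode 1
Mode 1: guard c·x = -0.4377 hit at Δt = 0.9905 (t = 2.3213), x⁻ = (-0.4377) → reset → x⁺ = (-0.2776), jump to mode 0
Mode 0: guard c·x = 2.2693 hit at Δt = 1.7018 (t = 4.0231), x⁻ = (-2.2693) → reset → x⁺ = (-1.9847), jump to mode 1
Mode 1: guard c·x = -0.4377 hit at Δt = 0.9905 (t = 5.0136), x⁻ = (-0.4377) → reset → x⁺ = (-0.2776), jump to mode 0
Mode 0: guard c·x = 2.2693 hit at Δt = 1.7018 (t = 6.7154), x⁻ = (-2.2693) → reset → x⁺ = (-1.9847), jump to mode 1
Mode 1: flow for 0.7079 to horizon, guard not reached → x = (-0.8437)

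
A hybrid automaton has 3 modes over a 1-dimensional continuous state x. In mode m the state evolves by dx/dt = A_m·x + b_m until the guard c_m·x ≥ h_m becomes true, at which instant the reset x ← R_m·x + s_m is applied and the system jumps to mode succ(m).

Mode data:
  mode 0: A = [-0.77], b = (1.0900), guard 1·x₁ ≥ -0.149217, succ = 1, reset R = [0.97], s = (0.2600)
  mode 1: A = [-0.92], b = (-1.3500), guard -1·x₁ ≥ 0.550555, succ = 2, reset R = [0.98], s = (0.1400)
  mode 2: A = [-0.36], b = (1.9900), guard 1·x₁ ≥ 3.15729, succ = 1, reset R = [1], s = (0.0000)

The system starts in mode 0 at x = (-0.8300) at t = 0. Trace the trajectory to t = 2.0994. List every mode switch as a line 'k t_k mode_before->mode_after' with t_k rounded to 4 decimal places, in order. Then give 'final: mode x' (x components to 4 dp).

1 0.4691 0->1
2 1.0625 1->2
final: 2 1.4470

Mode 0: guard c·x = -0.1492 hit at Δt = 0.4691 (t = 0.4691), x⁻ = (-0.1492) → reset → x⁺ = (0.1153), jump to mode 1
Mode 1: guard c·x = 0.5506 hit at Δt = 0.5934 (t = 1.0625), x⁻ = (-0.5506) → reset → x⁺ = (-0.3995), jump to mode 2
Mode 2: flow for 1.0369 to horizon, guard not reached → x = (1.4470)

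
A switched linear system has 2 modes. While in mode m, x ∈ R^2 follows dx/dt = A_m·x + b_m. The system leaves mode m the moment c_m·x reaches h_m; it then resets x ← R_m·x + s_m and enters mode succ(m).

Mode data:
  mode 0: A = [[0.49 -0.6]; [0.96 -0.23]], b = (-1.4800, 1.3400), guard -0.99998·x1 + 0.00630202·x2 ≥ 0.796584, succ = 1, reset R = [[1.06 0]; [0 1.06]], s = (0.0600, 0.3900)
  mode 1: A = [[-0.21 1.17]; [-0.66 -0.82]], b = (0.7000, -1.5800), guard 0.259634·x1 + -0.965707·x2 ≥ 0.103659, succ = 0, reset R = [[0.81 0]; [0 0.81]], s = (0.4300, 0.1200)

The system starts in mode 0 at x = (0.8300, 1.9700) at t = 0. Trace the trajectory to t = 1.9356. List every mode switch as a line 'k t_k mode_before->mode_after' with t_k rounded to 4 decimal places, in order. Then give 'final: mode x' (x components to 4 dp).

1 0.5706 0->1
2 1.4314 1->0
final: 0 0.7541 1.4517

Mode 0: guard c·x = 0.7966 hit at Δt = 0.5706 (t = 0.5706), x⁻ = (-0.7810, 2.4745) → reset → x⁺ = (-0.7679, 3.0130), jump to mode 1
Mode 1: guard c·x = 0.1037 hit at Δt = 0.8608 (t = 1.4314), x⁻ = (1.3112, 0.2452) → reset → x⁺ = (1.4921, 0.3186), jump to mode 0
Mode 0: flow for 0.5042 to horizon, guard not reached → x = (0.7541, 1.4517)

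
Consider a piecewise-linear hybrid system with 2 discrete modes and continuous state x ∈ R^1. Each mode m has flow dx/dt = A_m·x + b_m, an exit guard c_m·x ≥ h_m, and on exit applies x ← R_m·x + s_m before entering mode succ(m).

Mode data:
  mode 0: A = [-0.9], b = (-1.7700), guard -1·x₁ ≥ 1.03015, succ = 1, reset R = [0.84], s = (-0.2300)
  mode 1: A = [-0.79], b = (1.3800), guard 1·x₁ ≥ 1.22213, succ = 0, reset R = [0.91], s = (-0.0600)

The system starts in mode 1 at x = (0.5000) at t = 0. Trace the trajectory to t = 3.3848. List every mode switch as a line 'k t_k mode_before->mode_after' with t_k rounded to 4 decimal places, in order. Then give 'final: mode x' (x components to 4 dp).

1 1.0956 1->0
2 2.3961 0->1
final: 1 0.4454

Mode 1: guard c·x = 1.2221 hit at Δt = 1.0956 (t = 1.0956), x⁻ = (1.2221) → reset → x⁺ = (1.0521), jump to mode 0
Mode 0: guard c·x = 1.0301 hit at Δt = 1.3005 (t = 2.3961), x⁻ = (-1.0301) → reset → x⁺ = (-1.0953), jump to mode 1
Mode 1: flow for 0.9887 to horizon, guard not reached → x = (0.4454)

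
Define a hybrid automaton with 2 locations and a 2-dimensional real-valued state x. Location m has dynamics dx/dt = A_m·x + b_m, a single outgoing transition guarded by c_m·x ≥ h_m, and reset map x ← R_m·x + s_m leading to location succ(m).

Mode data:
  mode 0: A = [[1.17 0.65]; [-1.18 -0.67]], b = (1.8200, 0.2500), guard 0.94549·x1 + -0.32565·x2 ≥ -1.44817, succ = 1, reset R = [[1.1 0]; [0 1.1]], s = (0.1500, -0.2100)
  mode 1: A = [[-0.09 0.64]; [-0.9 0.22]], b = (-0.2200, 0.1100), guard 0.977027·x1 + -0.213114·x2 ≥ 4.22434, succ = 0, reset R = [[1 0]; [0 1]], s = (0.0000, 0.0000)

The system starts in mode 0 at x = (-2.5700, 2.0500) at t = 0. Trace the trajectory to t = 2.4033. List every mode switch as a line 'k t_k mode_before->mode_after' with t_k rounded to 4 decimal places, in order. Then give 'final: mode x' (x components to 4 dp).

1 1.4178 0->1
final: 1 1.3914 3.3859

Mode 0: guard c·x = -1.4482 hit at Δt = 1.4178 (t = 1.4178), x⁻ = (-0.5342, 2.8960) → reset → x⁺ = (-0.4376, 2.9756), jump to mode 1
Mode 1: flow for 0.9855 to horizon, guard not reached → x = (1.3914, 3.3859)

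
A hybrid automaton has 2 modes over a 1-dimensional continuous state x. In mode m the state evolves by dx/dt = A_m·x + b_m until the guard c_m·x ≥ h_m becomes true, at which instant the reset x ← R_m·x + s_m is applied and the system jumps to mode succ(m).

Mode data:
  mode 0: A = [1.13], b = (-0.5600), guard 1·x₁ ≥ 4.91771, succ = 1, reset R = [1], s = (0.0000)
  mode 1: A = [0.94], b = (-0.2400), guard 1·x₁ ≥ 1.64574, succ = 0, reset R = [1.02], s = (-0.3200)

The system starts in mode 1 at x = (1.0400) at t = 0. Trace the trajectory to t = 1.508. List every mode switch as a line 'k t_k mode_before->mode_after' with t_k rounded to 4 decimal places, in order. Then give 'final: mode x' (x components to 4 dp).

Mode 1: guard c·x = 1.6457 hit at Δt = 0.6086 (t = 0.6086), x⁻ = (1.6457) → reset → x⁺ = (1.3587), jump to mode 0
Mode 0: flow for 0.8994 to horizon, guard not reached → x = (2.8803)

1 0.6086 1->0
final: 0 2.8803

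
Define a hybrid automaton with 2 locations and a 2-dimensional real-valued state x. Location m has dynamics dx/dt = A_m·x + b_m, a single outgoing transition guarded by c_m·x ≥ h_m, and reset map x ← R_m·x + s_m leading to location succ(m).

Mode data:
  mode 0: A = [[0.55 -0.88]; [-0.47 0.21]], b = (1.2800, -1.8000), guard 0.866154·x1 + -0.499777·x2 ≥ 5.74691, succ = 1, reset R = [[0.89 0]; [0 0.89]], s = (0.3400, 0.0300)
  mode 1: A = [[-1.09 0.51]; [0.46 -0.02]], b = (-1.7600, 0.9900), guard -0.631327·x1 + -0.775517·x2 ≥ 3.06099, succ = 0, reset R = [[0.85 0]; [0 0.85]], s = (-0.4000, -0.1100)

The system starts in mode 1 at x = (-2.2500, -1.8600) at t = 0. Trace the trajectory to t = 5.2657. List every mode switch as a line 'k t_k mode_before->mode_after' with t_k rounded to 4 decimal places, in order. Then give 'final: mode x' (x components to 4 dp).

1 1.4337 1->0
2 2.9856 0->1
3 3.8002 1->0
4 4.5961 0->1
final: 1 -0.2110 -3.7693

Mode 1: guard c·x = 3.0610 hit at Δt = 1.4337 (t = 1.4337), x⁻ = (-2.4529, -1.9502) → reset → x⁺ = (-2.4850, -1.7676), jump to mode 0
Mode 0: guard c·x = 5.7469 hit at Δt = 1.5519 (t = 2.9856), x⁻ = (3.5331, -5.3758) → reset → x⁺ = (3.4844, -4.7545), jump to mode 1
Mode 1: guard c·x = 3.0610 hit at Δt = 0.8146 (t = 3.8002), x⁻ = (-0.5886, -3.4679) → reset → x⁺ = (-0.9003, -3.0577), jump to mode 0
Mode 0: guard c·x = 5.7469 hit at Δt = 0.7959 (t = 4.5961), x⁻ = (3.4365, -5.5431) → reset → x⁺ = (3.3985, -4.9034), jump to mode 1
Mode 1: flow for 0.6696 to horizon, guard not reached → x = (-0.2110, -3.7693)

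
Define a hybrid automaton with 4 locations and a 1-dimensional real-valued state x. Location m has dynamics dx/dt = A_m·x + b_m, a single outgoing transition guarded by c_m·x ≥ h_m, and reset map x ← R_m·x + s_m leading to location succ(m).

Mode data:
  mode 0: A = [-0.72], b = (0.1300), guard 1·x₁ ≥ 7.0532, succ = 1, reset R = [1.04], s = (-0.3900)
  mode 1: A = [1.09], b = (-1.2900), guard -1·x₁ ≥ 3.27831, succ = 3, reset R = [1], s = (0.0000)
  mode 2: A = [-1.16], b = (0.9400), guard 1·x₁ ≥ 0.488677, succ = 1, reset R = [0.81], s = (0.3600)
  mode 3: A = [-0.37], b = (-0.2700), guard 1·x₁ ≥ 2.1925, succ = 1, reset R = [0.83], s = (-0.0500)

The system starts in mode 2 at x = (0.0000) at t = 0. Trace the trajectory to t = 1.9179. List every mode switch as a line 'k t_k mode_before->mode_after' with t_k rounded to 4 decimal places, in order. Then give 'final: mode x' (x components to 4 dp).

Mode 2: guard c·x = 0.4887 hit at Δt = 0.7965 (t = 0.7965), x⁻ = (0.4887) → reset → x⁺ = (0.7558), jump to mode 1
Mode 1: flow for 1.1214 to horizon, guard not reached → x = (-0.2684)

1 0.7965 2->1
final: 1 -0.2684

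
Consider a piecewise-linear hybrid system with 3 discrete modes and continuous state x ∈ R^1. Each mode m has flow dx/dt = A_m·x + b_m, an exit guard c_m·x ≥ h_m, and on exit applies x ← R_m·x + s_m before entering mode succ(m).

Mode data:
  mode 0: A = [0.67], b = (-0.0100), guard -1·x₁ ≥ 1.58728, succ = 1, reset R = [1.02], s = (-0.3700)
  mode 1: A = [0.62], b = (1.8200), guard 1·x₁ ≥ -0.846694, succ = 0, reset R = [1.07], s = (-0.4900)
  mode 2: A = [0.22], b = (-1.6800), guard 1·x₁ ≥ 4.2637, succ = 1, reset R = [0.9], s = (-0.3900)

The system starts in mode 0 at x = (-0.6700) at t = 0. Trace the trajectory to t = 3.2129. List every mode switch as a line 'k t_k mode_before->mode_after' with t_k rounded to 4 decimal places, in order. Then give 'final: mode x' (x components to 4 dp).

Mode 0: guard c·x = 1.5873 hit at Δt = 1.2684 (t = 1.2684), x⁻ = (-1.5873) → reset → x⁺ = (-1.9890), jump to mode 1
Mode 1: guard c·x = -0.8467 hit at Δt = 1.2768 (t = 2.5452), x⁻ = (-0.8467) → reset → x⁺ = (-1.3960), jump to mode 0
Mode 0: guard c·x = 1.5873 hit at Δt = 0.1898 (t = 2.7350), x⁻ = (-1.5873) → reset → x⁺ = (-1.9890), jump to mode 1
Mode 1: flow for 0.4779 to horizon, guard not reached → x = (-1.6626)

1 1.2684 0->1
2 2.5452 1->0
3 2.7350 0->1
final: 1 -1.6626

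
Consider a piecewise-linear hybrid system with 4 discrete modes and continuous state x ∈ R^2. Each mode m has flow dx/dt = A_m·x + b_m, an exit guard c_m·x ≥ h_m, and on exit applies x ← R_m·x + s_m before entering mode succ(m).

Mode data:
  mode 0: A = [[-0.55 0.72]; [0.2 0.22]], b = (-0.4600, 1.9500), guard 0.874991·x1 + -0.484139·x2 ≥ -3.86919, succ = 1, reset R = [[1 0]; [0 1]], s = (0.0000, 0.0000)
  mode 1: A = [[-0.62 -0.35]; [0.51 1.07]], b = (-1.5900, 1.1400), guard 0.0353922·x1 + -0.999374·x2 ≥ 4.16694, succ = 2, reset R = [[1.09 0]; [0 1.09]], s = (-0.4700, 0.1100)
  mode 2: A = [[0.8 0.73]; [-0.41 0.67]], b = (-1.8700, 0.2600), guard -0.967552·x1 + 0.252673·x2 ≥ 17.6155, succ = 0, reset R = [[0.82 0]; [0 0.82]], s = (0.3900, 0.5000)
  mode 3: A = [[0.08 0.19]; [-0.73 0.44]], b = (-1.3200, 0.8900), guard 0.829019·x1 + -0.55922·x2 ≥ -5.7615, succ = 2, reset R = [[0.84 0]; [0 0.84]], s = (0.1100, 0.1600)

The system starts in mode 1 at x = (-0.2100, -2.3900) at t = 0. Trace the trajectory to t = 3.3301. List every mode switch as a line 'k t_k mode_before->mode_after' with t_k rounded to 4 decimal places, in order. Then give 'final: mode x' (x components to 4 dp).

1 0.7397 1->2
2 2.2311 2->0
final: 0 -11.1537 -4.6234

Mode 1: guard c·x = 4.1669 hit at Δt = 0.7397 (t = 0.7397), x⁻ = (-0.4050, -4.1839) → reset → x⁺ = (-0.9115, -4.4504), jump to mode 2
Mode 2: guard c·x = 17.6155 hit at Δt = 1.4914 (t = 2.2311), x⁻ = (-19.3155, -4.2476) → reset → x⁺ = (-15.4487, -2.9831), jump to mode 0
Mode 0: flow for 1.0990 to horizon, guard not reached → x = (-11.1537, -4.6234)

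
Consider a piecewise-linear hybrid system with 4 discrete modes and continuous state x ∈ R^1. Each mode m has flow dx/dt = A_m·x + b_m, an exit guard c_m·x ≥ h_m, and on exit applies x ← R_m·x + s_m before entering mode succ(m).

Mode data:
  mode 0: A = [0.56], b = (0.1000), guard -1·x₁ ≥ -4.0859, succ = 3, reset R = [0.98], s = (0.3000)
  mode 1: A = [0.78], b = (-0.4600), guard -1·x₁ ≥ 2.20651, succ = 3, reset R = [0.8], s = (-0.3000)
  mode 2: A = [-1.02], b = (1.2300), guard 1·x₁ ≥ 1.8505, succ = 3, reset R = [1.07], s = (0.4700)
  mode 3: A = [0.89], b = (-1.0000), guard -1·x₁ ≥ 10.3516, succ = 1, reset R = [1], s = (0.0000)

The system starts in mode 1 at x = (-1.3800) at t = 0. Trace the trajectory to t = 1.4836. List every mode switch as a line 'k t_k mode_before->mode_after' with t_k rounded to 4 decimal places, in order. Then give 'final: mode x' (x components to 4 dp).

1 0.4492 1->3
final: 3 -6.8830

Mode 1: guard c·x = 2.2065 hit at Δt = 0.4492 (t = 0.4492), x⁻ = (-2.2065) → reset → x⁺ = (-2.0652), jump to mode 3
Mode 3: flow for 1.0344 to horizon, guard not reached → x = (-6.8830)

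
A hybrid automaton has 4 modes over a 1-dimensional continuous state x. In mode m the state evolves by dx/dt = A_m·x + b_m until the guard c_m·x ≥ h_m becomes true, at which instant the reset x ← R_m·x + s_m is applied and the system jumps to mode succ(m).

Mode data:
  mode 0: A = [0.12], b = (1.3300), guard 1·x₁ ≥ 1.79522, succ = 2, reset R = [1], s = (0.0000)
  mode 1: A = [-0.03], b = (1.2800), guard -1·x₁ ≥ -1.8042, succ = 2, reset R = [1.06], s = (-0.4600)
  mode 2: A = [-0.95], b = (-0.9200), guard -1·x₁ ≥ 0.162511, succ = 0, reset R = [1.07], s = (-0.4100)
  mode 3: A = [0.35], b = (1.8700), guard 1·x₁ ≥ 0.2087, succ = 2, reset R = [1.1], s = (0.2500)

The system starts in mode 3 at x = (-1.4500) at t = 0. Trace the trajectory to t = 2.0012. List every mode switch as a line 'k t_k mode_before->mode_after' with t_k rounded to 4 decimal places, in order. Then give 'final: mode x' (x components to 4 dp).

1 1.0141 3->2
2 1.6309 2->0
final: 0 -0.1068

Mode 3: guard c·x = 0.2087 hit at Δt = 1.0141 (t = 1.0141), x⁻ = (0.2087) → reset → x⁺ = (0.4796), jump to mode 2
Mode 2: guard c·x = 0.1625 hit at Δt = 0.6168 (t = 1.6309), x⁻ = (-0.1625) → reset → x⁺ = (-0.5839), jump to mode 0
Mode 0: flow for 0.3703 to horizon, guard not reached → x = (-0.1068)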